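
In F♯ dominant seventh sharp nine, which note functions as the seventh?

E

Root of F♯ dominant seventh sharp nine = F#. The 7th is a minor 7th: F# up a minor 7th → E.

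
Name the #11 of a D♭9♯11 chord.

D♭9♯11 is built on Db; its 11th is an augmented 11th above the root.
A fourth above D uses the letter G, and the augmented 11th above Db is G.

G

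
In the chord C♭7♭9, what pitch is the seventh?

C♭7♭9 is built on Cb; its 7th is a minor 7th above the root.
A seventh above C uses the letter B, and the minor 7th above Cb is Bbb.

Bbb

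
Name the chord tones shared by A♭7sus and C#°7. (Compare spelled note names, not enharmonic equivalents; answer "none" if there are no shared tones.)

A♭7sus = Ab, Db, Eb, Gb.
C#°7 = C#, E, G, Bb.
Shared: none.

none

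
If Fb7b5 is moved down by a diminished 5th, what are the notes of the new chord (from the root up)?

Bb, D, Fb, Ab

Transposed root: Fb → Bb (diminished 5th down). So we spell Bb dominant seventh flat five:
Root: Bb
Major 3rd (3rd): D
Diminished 5th (5th): Fb
Minor 7th (7th): Ab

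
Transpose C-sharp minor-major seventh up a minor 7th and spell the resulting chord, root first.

C-sharp up a minor 7th → B. New chord: B minor-major seventh.
B — root
D — minor 3rd
F-sharp — perfect 5th
A-sharp — major 7th

B  D  F-sharp  A-sharp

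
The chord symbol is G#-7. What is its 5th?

D#

G#-7 is built on G#; its 5th is a perfect 5th above the root.
A fifth above G uses the letter D, and the perfect 5th above G# is D#.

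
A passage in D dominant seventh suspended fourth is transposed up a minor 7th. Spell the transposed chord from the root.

C, F, G, B-flat

A minor 7th up from D is C, so the new chord is C dominant seventh suspended fourth.
- root: C
- perfect 4th: F
- perfect 5th: G
- minor 7th: B-flat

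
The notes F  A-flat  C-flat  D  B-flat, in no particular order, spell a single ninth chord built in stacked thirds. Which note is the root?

Arranged so that each adjacent pair is a third by letter name: B-flat – D – F – A-flat – C-flat.
The bottom of that stack, B-flat, is the root (this is B-flat dominant seventh flat nine).

B-flat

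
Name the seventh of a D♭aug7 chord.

D♭aug7 is built on D♭; its 7th is a minor 7th above the root.
A seventh above D uses the letter C, and the minor 7th above D♭ is C♭.

C♭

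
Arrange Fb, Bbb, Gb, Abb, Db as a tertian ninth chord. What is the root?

Gb

Stacking in thirds gives Gb – Bbb – Db – Fb – Abb, so Gb is the root — Gb minor seventh flat nine.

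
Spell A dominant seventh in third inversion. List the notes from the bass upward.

G – A – C-sharp – E

A dominant seventh = A–C-sharp–E–G; third inversion → seventh (G) lowest.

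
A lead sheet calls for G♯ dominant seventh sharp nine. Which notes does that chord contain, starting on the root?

G#, B#, D#, F#, A##

G♯ dominant seventh sharp nine: dominant seventh sharp nine on G#.
Root: G#
Major 3rd (3rd): B#
Perfect 5th (5th): D#
Minor 7th (7th): F#
Augmented 9th (9th): A##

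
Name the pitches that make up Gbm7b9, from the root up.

Gbm7b9: minor seventh flat nine on Gb.
- root: Gb
- minor 3rd: Bbb
- perfect 5th: Db
- minor 7th: Fb
- minor 9th: Abb

Gb  Bbb  Db  Fb  Abb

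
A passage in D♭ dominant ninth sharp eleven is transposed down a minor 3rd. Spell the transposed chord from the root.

B-flat, D, F, A-flat, C, E

Transposed root: D-flat → B-flat (minor 3rd down). So we spell B-flat dominant ninth sharp eleven:
root → B-flat
3rd (major 3rd) → D
5th (perfect 5th) → F
7th (minor 7th) → A-flat
9th (major 9th) → C
11th (augmented 11th) → E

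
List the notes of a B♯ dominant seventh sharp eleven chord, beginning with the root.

B-sharp  D-double-sharp  F-double-sharp  A-sharp  E-double-sharp

Root B-sharp, quality dominant seventh sharp eleven:
root → B-sharp
3rd (major 3rd) → D-double-sharp
5th (perfect 5th) → F-double-sharp
7th (minor 7th) → A-sharp
11th (augmented 11th) → E-double-sharp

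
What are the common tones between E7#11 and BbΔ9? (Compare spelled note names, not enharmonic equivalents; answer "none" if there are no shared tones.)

E7#11: E G# B D A#
BbΔ9: Bb D F A C
Common to both → D.

D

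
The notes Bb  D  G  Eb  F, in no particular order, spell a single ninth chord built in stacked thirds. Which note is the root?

Stacking in thirds gives Eb – G – Bb – D – F, so Eb is the root — Eb major ninth.

Eb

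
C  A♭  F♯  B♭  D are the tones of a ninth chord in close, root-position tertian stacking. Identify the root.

Stacking in thirds gives B♭ – D – F♯ – A♭ – C, so B♭ is the root — B♭ dominant ninth sharp five.

B♭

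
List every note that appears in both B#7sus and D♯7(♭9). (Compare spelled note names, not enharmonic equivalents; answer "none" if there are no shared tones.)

B#7sus: B♯ E♯ F𝄪 A♯
D♯7(♭9): D♯ F𝄪 A♯ C♯ E
Common to both → F𝄪, A♯.

F𝄪, A♯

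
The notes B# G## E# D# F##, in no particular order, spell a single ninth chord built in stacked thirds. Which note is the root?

Stacking in thirds gives E# – G## – B# – D# – F##, so E# is the root — E# dominant ninth.

E#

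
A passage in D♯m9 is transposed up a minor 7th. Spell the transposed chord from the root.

C# E G# B D#

Transposed root: D# → C# (minor 7th up). So we spell C# minor ninth:
Root: C#
Minor 3rd (3rd): E
Perfect 5th (5th): G#
Minor 7th (7th): B
Major 9th (9th): D#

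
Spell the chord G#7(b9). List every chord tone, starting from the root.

Root G#, quality dominant seventh flat nine:
root → G#
3rd (major 3rd) → B#
5th (perfect 5th) → D#
7th (minor 7th) → F#
9th (minor 9th) → A

G# – B# – D# – F# – A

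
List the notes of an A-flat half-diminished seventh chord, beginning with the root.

A-flat – C-flat – E-double-flat – G-flat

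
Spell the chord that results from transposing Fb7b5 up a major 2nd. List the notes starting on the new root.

Gb, Bb, Dbb, Fb

A major 2nd up from Fb is Gb, so the new chord is Gb dominant seventh flat five.
Root: Gb
Major 3rd (3rd): Bb
Diminished 5th (5th): Dbb
Minor 7th (7th): Fb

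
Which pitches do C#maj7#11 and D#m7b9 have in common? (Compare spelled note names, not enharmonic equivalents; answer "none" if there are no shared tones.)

C♯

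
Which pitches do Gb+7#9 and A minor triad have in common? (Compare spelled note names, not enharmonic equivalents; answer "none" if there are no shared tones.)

Gb+7#9 = G♭, B♭, D, F♭, A.
A minor triad = A, C, E.
Shared: A.

A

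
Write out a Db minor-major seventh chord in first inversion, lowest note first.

Db minor-major seventh = D-flat–F-flat–A-flat–C; first inversion → third (F-flat) lowest.

F-flat – A-flat – C – D-flat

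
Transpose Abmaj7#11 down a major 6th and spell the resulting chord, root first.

C♭, E♭, G♭, B♭, F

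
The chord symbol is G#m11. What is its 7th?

F#

Root of G#m11 = G#. The 7th is a minor 7th: G# up a minor 7th → F#.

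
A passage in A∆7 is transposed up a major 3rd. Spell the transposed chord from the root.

A major 3rd up from A is C#, so the new chord is C# major seventh.
C# — root
E# — major 3rd
G# — perfect 5th
B# — major 7th

C# – E# – G# – B#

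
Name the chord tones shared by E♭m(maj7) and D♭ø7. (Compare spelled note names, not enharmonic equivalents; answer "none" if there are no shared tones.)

none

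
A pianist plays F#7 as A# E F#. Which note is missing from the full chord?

F#7 = F#, A#, C#, E. The voicing lacks the 5th (perfect 5th), C#.

C#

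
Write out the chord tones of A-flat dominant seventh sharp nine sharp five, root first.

A-flat dominant seventh sharp nine sharp five: dominant seventh sharp nine sharp five on A-flat.
- root: A-flat
- major 3rd: C
- augmented 5th: E
- minor 7th: G-flat
- augmented 9th: B

A-flat  C  E  G-flat  B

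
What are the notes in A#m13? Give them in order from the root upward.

A# – C# – E# – G# – B# – D# – F##

A#m13 is a minor thirteenth built on A#.
- root: A#
- minor 3rd: C#
- perfect 5th: E#
- minor 7th: G#
- major 9th: B#
- perfect 11th: D#
- major 13th: F##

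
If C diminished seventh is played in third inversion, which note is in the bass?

C diminished seventh in root position is C–Eb–Gb–Bbb.
Third inversion places the seventh in the bass, which is Bbb.

Bbb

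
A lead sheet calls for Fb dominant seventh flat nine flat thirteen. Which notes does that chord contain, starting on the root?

Root F-flat, quality dominant seventh flat nine flat thirteen:
Root: F-flat
Major 3rd (3rd): A-flat
Perfect 5th (5th): C-flat
Minor 7th (7th): E-double-flat
Minor 9th (9th): G-double-flat
Minor 13th (13th): D-double-flat

F-flat  A-flat  C-flat  E-double-flat  G-double-flat  D-double-flat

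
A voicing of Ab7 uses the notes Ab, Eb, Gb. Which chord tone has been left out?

Ab7 = Ab, C, Eb, Gb. The voicing lacks the 3rd (major 3rd), C.

C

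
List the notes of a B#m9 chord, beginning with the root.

B# – D# – F## – A# – C##

B#m9 is a minor ninth built on B#.
B# — root
D# — minor 3rd
F## — perfect 5th
A# — minor 7th
C## — major 9th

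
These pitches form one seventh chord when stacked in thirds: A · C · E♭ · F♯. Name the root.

F♯

Arranged so that each adjacent pair is a third by letter name: F♯ – A – C – E♭.
The bottom of that stack, F♯, is the root (this is F♯ diminished seventh).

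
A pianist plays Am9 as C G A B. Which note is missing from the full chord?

The full Am9 chord is A, C, E, G, B.
Comparing with the voicing, the perfect 5th (5th) — E — is absent.

E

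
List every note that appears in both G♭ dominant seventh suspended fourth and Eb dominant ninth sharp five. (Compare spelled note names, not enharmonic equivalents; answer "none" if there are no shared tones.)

Db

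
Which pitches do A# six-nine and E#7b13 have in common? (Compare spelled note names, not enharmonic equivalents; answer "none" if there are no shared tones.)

E♯, B♯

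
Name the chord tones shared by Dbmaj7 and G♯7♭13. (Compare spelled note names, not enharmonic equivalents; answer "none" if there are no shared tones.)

Dbmaj7 = D♭, F, A♭, C.
G♯7♭13 = G♯, B♯, D♯, F♯, E.
Shared: none.

none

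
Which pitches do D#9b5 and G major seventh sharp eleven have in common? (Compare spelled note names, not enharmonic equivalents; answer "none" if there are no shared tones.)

C#

D#9b5 = D#, F##, A, C#, E#.
G major seventh sharp eleven = G, B, D, F#, C#.
Shared: C#.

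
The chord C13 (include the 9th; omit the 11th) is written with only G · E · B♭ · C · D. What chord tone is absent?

A

The full C13 chord is C, E, G, B♭, D, A.
Comparing with the voicing, the major 13th (13th) — A — is absent.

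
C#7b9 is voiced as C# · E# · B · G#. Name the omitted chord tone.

The full C#7b9 chord is C#, E#, G#, B, D.
Comparing with the voicing, the minor 9th (9th) — D — is absent.

D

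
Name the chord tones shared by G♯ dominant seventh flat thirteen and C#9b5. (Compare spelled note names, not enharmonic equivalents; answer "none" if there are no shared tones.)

D#

G♯ dominant seventh flat thirteen = G#, B#, D#, F#, E.
C#9b5 = C#, E#, G, B, D#.
Shared: D#.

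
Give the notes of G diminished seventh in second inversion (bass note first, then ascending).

G diminished seventh = G–Bb–Db–Fb; second inversion → fifth (Db) lowest.

Db Fb G Bb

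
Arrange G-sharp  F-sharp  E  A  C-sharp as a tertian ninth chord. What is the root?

F-sharp

Arranged so that each adjacent pair is a third by letter name: F-sharp – A – C-sharp – E – G-sharp.
The bottom of that stack, F-sharp, is the root (this is F-sharp minor ninth).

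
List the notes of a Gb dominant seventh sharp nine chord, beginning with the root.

Gb dominant seventh sharp nine: dominant seventh sharp nine on G-flat.
root → G-flat
3rd (major 3rd) → B-flat
5th (perfect 5th) → D-flat
7th (minor 7th) → F-flat
9th (augmented 9th) → A

G-flat, B-flat, D-flat, F-flat, A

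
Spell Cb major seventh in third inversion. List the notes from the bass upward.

B-flat  C-flat  E-flat  G-flat

Cb major seventh = C-flat–E-flat–G-flat–B-flat; third inversion → seventh (B-flat) lowest.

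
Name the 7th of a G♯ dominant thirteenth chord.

Root of G♯ dominant thirteenth = G-sharp. The 7th is a minor 7th: G-sharp up a minor 7th → F-sharp.

F-sharp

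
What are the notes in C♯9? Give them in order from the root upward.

C#  E#  G#  B  D#

C♯9: dominant ninth on C#.
root → C#
3rd (major 3rd) → E#
5th (perfect 5th) → G#
7th (minor 7th) → B
9th (major 9th) → D#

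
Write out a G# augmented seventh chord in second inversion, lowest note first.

D## F# G# B#

In root position, G# augmented seventh is G#–B#–D##–F#.
Second inversion puts the fifth (D##) in the bass.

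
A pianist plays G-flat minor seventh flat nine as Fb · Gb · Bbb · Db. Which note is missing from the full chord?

Abb

G-flat minor seventh flat nine = Gb, Bbb, Db, Fb, Abb. The voicing lacks the 9th (minor 9th), Abb.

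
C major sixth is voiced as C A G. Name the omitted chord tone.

The full C major sixth chord is C, E, G, A.
Comparing with the voicing, the major 3rd (3rd) — E — is absent.

E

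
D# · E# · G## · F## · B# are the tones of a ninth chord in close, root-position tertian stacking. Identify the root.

E#

Arranged so that each adjacent pair is a third by letter name: E# – G## – B# – D# – F##.
The bottom of that stack, E#, is the root (this is E# dominant ninth).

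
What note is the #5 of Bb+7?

F#

Root of Bb+7 = Bb. The 5th is an augmented 5th: Bb up an augmented 5th → F#.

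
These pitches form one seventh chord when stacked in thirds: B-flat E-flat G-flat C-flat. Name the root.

C-flat

Arranged so that each adjacent pair is a third by letter name: C-flat – E-flat – G-flat – B-flat.
The bottom of that stack, C-flat, is the root (this is C-flat major seventh).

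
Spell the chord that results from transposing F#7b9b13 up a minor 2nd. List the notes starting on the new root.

G, B, D, F, A♭, E♭

A minor 2nd up from F♯ is G, so the new chord is G dominant seventh flat nine flat thirteen.
Root: G
Major 3rd (3rd): B
Perfect 5th (5th): D
Minor 7th (7th): F
Minor 9th (9th): A♭
Minor 13th (13th): E♭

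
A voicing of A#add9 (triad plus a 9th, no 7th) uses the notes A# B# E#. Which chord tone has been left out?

C##

A#add9 = A#, C##, E#, B#. The voicing lacks the 3rd (major 3rd), C##.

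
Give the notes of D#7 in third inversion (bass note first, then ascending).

C#  D#  F##  A#

D#7 = D#–F##–A#–C#; third inversion → seventh (C#) lowest.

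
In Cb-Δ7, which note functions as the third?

Ebb

Root of Cb-Δ7 = Cb. The 3rd is a minor 3rd: Cb up a minor 3rd → Ebb.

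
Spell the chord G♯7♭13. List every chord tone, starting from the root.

G#, B#, D#, F#, E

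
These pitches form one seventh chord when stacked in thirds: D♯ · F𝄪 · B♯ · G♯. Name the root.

Stacking in thirds gives G♯ – B♯ – D♯ – F𝄪, so G♯ is the root — G♯ major seventh.

G♯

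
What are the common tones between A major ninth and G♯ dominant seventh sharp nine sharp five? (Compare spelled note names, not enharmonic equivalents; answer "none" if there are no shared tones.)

G-sharp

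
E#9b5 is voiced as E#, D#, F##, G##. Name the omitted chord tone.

B

The full E#9b5 chord is E#, G##, B, D#, F##.
Comparing with the voicing, the diminished 5th (5th) — B — is absent.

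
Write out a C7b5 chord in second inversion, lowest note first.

G♭ – B♭ – C – E

C7b5 = C–E–G♭–B♭; second inversion → fifth (G♭) lowest.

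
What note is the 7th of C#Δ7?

B#

Root of C#Δ7 = C#. The 7th is a major 7th: C# up a major 7th → B#.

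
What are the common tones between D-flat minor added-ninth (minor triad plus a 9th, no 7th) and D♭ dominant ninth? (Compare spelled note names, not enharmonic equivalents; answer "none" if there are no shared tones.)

D-flat minor added-ninth: D-flat F-flat A-flat E-flat
D♭ dominant ninth: D-flat F A-flat C-flat E-flat
Common to both → D-flat, A-flat, E-flat.

D-flat – A-flat – E-flat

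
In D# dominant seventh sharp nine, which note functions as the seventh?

C-sharp

Root of D# dominant seventh sharp nine = D-sharp. The 7th is a minor 7th: D-sharp up a minor 7th → C-sharp.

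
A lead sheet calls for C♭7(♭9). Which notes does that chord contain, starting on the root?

Root Cb, quality dominant seventh flat nine:
Root: Cb
Major 3rd (3rd): Eb
Perfect 5th (5th): Gb
Minor 7th (7th): Bbb
Minor 9th (9th): Dbb

Cb Eb Gb Bbb Dbb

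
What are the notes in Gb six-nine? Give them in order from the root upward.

Gb – Bb – Db – Eb – Ab

Gb six-nine is a six-nine built on Gb.
Root: Gb
Major 3rd (3rd): Bb
Perfect 5th (5th): Db
Major 6th (6th): Eb
Major 9th (9th): Ab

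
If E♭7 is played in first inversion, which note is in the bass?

E♭7 = E♭–G–B♭–D♭. First inversion → third in the bass = G.

G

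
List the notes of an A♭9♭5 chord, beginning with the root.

Ab C Ebb Gb Bb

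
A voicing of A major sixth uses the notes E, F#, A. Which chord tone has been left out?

The full A major sixth chord is A, C#, E, F#.
Comparing with the voicing, the major 3rd (3rd) — C# — is absent.

C#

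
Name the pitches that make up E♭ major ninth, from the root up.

E♭ major ninth: major ninth on E-flat.
Root: E-flat
Major 3rd (3rd): G
Perfect 5th (5th): B-flat
Major 7th (7th): D
Major 9th (9th): F

E-flat, G, B-flat, D, F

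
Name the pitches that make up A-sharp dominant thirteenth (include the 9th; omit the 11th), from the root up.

A-sharp – C-double-sharp – E-sharp – G-sharp – B-sharp – F-double-sharp

A-sharp dominant thirteenth is a dominant thirteenth built on A-sharp.
Root: A-sharp
Major 3rd (3rd): C-double-sharp
Perfect 5th (5th): E-sharp
Minor 7th (7th): G-sharp
Major 9th (9th): B-sharp
Major 13th (13th): F-double-sharp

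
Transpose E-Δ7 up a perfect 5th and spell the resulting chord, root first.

B – D – F# – A#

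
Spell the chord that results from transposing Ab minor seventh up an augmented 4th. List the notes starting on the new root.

D, F, A, C

Ab up an augmented 4th → D. New chord: D minor seventh.
root → D
3rd (minor 3rd) → F
5th (perfect 5th) → A
7th (minor 7th) → C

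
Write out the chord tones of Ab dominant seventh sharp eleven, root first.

Ab dominant seventh sharp eleven: dominant seventh sharp eleven on A-flat.
- root: A-flat
- major 3rd: C
- perfect 5th: E-flat
- minor 7th: G-flat
- augmented 11th: D

A-flat  C  E-flat  G-flat  D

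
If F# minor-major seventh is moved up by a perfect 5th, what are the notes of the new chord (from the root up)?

Transposed root: F-sharp → C-sharp (perfect 5th up). So we spell C-sharp minor-major seventh:
C-sharp — root
E — minor 3rd
G-sharp — perfect 5th
B-sharp — major 7th

C-sharp E G-sharp B-sharp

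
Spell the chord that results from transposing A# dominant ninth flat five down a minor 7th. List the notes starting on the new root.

B♯, D𝄪, F♯, A♯, C𝄪

Transposed root: A♯ → B♯ (minor 7th down). So we spell B♯ dominant ninth flat five:
B♯ — root
D𝄪 — major 3rd
F♯ — diminished 5th
A♯ — minor 7th
C𝄪 — major 9th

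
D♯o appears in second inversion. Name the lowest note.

A

D♯o = D#–F#–A. Second inversion → fifth in the bass = A.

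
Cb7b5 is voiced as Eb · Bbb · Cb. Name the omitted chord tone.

Gbb

Cb7b5 = Cb, Eb, Gbb, Bbb. The voicing lacks the 5th (diminished 5th), Gbb.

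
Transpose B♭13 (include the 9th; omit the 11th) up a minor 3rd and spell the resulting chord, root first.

A minor 3rd up from Bb is Db, so the new chord is Db dominant thirteenth.
Db — root
F — major 3rd
Ab — perfect 5th
Cb — minor 7th
Eb — major 9th
Bb — major 13th

Db – F – Ab – Cb – Eb – Bb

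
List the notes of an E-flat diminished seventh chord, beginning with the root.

E-flat G-flat B-double-flat D-double-flat

Root E-flat, quality diminished seventh:
E-flat — root
G-flat — minor 3rd
B-double-flat — diminished 5th
D-double-flat — diminished 7th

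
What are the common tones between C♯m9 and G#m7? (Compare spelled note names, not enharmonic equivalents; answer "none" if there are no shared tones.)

C♯m9: C♯ E G♯ B D♯
G#m7: G♯ B D♯ F♯
Common to both → G♯, B, D♯.

G♯  B  D♯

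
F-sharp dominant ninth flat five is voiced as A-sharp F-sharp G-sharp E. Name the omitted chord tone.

The full F-sharp dominant ninth flat five chord is F-sharp, A-sharp, C, E, G-sharp.
Comparing with the voicing, the diminished 5th (5th) — C — is absent.

C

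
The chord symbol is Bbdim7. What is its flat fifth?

Fb

Bbdim7 is built on Bb; its 5th is a diminished 5th above the root.
A fifth above B uses the letter F, and the diminished 5th above Bb is Fb.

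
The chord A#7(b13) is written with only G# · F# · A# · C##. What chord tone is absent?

E#

The full A#7(b13) chord is A#, C##, E#, G#, F#.
Comparing with the voicing, the perfect 5th (5th) — E# — is absent.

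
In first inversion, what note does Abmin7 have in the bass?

Cb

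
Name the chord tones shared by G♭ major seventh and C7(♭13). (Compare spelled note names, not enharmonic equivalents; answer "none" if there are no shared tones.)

G♭ major seventh = Gb, Bb, Db, F.
C7(♭13) = C, E, G, Bb, Ab.
Shared: Bb.

Bb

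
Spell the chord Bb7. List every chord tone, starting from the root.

Bb  D  F  Ab

Bb7: dominant seventh on Bb.
Bb — root
D — major 3rd
F — perfect 5th
Ab — minor 7th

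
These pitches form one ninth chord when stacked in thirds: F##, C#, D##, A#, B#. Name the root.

B#

Arranged so that each adjacent pair is a third by letter name: B# – D## – F## – A# – C#.
The bottom of that stack, B#, is the root (this is B# dominant seventh flat nine).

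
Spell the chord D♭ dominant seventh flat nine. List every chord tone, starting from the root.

D-flat, F, A-flat, C-flat, E-double-flat

D♭ dominant seventh flat nine: dominant seventh flat nine on D-flat.
- root: D-flat
- major 3rd: F
- perfect 5th: A-flat
- minor 7th: C-flat
- minor 9th: E-double-flat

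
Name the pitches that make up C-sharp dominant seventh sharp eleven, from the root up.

C-sharp, E-sharp, G-sharp, B, F-double-sharp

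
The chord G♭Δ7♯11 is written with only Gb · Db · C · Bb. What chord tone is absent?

The full G♭Δ7♯11 chord is Gb, Bb, Db, F, C.
Comparing with the voicing, the major 7th (7th) — F — is absent.

F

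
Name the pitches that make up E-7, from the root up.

E, G, B, D

Root E, quality minor seventh:
E — root
G — minor 3rd
B — perfect 5th
D — minor 7th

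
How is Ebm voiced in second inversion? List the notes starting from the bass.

Bb – Eb – Gb

In root position, Ebm is Eb–Gb–Bb.
Second inversion puts the fifth (Bb) in the bass.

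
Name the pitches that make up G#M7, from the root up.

G# – B# – D# – F##

G#M7 is a major seventh built on G#.
Root: G#
Major 3rd (3rd): B#
Perfect 5th (5th): D#
Major 7th (7th): F##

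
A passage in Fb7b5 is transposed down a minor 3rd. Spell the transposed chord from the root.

Db – F – Abb – Cb

A minor 3rd down from Fb is Db, so the new chord is Db dominant seventh flat five.
- root: Db
- major 3rd: F
- diminished 5th: Abb
- minor 7th: Cb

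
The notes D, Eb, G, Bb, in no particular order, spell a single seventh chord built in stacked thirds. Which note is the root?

Eb

Arranged so that each adjacent pair is a third by letter name: Eb – G – Bb – D.
The bottom of that stack, Eb, is the root (this is Eb major seventh).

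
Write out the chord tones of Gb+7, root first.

Gb, Bb, D, Fb

Root Gb, quality augmented seventh:
root → Gb
3rd (major 3rd) → Bb
5th (augmented 5th) → D
7th (minor 7th) → Fb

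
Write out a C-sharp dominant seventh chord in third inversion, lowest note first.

In root position, C-sharp dominant seventh is C-sharp–E-sharp–G-sharp–B.
Third inversion puts the seventh (B) in the bass.

B  C-sharp  E-sharp  G-sharp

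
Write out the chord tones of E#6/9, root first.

E#, G##, B#, C##, F##

E#6/9 is a six-nine built on E#.
root → E#
3rd (major 3rd) → G##
5th (perfect 5th) → B#
6th (major 6th) → C##
9th (major 9th) → F##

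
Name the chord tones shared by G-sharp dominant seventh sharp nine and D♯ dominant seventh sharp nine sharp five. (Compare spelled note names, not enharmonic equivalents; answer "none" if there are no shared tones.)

G-sharp dominant seventh sharp nine: G-sharp B-sharp D-sharp F-sharp A-double-sharp
D♯ dominant seventh sharp nine sharp five: D-sharp F-double-sharp A-double-sharp C-sharp E-double-sharp
Common to both → D-sharp, A-double-sharp.

D-sharp A-double-sharp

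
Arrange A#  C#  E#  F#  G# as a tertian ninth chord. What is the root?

Stacking in thirds gives F# – A# – C# – E# – G#, so F# is the root — F# major ninth.

F#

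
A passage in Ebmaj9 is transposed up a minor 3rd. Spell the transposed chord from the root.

Gb Bb Db F Ab

Transposed root: Eb → Gb (minor 3rd up). So we spell Gb major ninth:
Gb — root
Bb — major 3rd
Db — perfect 5th
F — major 7th
Ab — major 9th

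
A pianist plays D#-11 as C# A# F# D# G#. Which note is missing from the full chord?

The full D#-11 chord is D#, F#, A#, C#, E#, G#.
Comparing with the voicing, the major 9th (9th) — E# — is absent.

E#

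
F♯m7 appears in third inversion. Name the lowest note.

E

F♯m7 in root position is F♯–A–C♯–E.
Third inversion places the seventh in the bass, which is E.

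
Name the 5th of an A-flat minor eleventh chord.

Root of A-flat minor eleventh = A♭. The 5th is a perfect 5th: A♭ up a perfect 5th → E♭.

E♭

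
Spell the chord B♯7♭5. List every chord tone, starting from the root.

B#, D##, F#, A#

B♯7♭5: dominant seventh flat five on B#.
- root: B#
- major 3rd: D##
- diminished 5th: F#
- minor 7th: A#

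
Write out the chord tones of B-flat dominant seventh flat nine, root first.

B-flat dominant seventh flat nine: dominant seventh flat nine on Bb.
Root: Bb
Major 3rd (3rd): D
Perfect 5th (5th): F
Minor 7th (7th): Ab
Minor 9th (9th): Cb

Bb – D – F – Ab – Cb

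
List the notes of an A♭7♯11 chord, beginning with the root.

Ab – C – Eb – Gb – D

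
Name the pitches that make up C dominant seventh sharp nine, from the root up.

C  E  G  B-flat  D-sharp

C dominant seventh sharp nine is a dominant seventh sharp nine built on C.
Root: C
Major 3rd (3rd): E
Perfect 5th (5th): G
Minor 7th (7th): B-flat
Augmented 9th (9th): D-sharp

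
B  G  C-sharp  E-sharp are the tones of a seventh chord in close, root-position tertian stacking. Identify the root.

C-sharp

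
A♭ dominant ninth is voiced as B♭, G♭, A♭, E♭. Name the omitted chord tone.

C

A♭ dominant ninth = A♭, C, E♭, G♭, B♭. The voicing lacks the 3rd (major 3rd), C.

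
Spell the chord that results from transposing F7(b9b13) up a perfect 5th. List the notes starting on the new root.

C E G Bb Db Ab

A perfect 5th up from F is C, so the new chord is C dominant seventh flat nine flat thirteen.
root → C
3rd (major 3rd) → E
5th (perfect 5th) → G
7th (minor 7th) → Bb
9th (minor 9th) → Db
13th (minor 13th) → Ab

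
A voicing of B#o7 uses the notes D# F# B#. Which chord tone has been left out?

B#o7 = B#, D#, F#, A. The voicing lacks the 7th (diminished 7th), A.

A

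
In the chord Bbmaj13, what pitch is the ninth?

C

Bbmaj13 is built on B♭; its 9th is a major 9th above the root.
A second above B uses the letter C, and the major 9th above B♭ is C.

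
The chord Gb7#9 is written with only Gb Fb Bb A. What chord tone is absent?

Db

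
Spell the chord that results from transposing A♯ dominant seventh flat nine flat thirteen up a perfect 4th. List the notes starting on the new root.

D-sharp F-double-sharp A-sharp C-sharp E B

Transposed root: A-sharp → D-sharp (perfect 4th up). So we spell D-sharp dominant seventh flat nine flat thirteen:
- root: D-sharp
- major 3rd: F-double-sharp
- perfect 5th: A-sharp
- minor 7th: C-sharp
- minor 9th: E
- minor 13th: B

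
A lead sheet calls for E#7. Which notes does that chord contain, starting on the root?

Root E♯, quality dominant seventh:
root → E♯
3rd (major 3rd) → G𝄪
5th (perfect 5th) → B♯
7th (minor 7th) → D♯

E♯, G𝄪, B♯, D♯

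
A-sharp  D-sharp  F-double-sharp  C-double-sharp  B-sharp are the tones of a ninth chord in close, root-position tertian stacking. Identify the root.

B-sharp

Stacking in thirds gives B-sharp – D-sharp – F-double-sharp – A-sharp – C-double-sharp, so B-sharp is the root — B-sharp minor ninth.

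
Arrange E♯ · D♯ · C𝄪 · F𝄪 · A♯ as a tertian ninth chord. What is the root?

D♯

Stacking in thirds gives D♯ – F𝄪 – A♯ – C𝄪 – E♯, so D♯ is the root — D♯ major ninth.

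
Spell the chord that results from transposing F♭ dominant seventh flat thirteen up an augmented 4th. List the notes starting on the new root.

B-flat, D, F, A-flat, G-flat

An augmented 4th up from F-flat is B-flat, so the new chord is B-flat dominant seventh flat thirteen.
Root: B-flat
Major 3rd (3rd): D
Perfect 5th (5th): F
Minor 7th (7th): A-flat
Minor 13th (13th): G-flat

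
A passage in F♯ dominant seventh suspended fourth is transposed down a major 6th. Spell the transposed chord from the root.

A major 6th down from F# is A, so the new chord is A dominant seventh suspended fourth.
A — root
D — perfect 4th
E — perfect 5th
G — minor 7th

A  D  E  G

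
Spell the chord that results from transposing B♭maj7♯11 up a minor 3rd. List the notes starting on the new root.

Db, F, Ab, C, G

Bb up a minor 3rd → Db. New chord: Db major seventh sharp eleven.
- root: Db
- major 3rd: F
- perfect 5th: Ab
- major 7th: C
- augmented 11th: G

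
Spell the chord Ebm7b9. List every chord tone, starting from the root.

Eb Gb Bb Db Fb

Ebm7b9 is a minor seventh flat nine built on Eb.
- root: Eb
- minor 3rd: Gb
- perfect 5th: Bb
- minor 7th: Db
- minor 9th: Fb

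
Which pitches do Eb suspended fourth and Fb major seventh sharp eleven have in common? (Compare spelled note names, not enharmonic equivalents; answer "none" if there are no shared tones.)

Eb suspended fourth = E-flat, A-flat, B-flat.
Fb major seventh sharp eleven = F-flat, A-flat, C-flat, E-flat, B-flat.
Shared: E-flat, A-flat, B-flat.

E-flat – A-flat – B-flat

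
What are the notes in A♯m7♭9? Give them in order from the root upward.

A#  C#  E#  G#  B

A♯m7♭9: minor seventh flat nine on A#.
- root: A#
- minor 3rd: C#
- perfect 5th: E#
- minor 7th: G#
- minor 9th: B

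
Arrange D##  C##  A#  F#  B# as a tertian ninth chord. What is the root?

Arranged so that each adjacent pair is a third by letter name: B# – D## – F# – A# – C##.
The bottom of that stack, B#, is the root (this is B# dominant ninth flat five).

B#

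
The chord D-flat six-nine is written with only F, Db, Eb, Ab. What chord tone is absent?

D-flat six-nine = Db, F, Ab, Bb, Eb. The voicing lacks the 6th (major 6th), Bb.

Bb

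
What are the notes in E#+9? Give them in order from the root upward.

E#+9: dominant ninth sharp five on E#.
E# — root
G## — major 3rd
B## — augmented 5th
D# — minor 7th
F## — major 9th

E#, G##, B##, D#, F##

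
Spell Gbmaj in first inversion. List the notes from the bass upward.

Gbmaj = G♭–B♭–D♭; first inversion → third (B♭) lowest.

B♭, D♭, G♭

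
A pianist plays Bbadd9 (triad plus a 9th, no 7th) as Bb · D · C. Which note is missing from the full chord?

F

The full Bbadd9 chord is Bb, D, F, C.
Comparing with the voicing, the perfect 5th (5th) — F — is absent.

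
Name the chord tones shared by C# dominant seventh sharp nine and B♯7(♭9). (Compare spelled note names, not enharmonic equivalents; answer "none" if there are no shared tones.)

C# – D##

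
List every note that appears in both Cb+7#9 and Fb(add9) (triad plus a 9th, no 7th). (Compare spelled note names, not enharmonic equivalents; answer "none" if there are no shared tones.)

Cb+7#9 = Cb, Eb, G, Bbb, D.
Fb(add9) = Fb, Ab, Cb, Gb.
Shared: Cb.

Cb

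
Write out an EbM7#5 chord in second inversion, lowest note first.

B, D, Eb, G

In root position, EbM7#5 is Eb–G–B–D.
Second inversion puts the fifth (B) in the bass.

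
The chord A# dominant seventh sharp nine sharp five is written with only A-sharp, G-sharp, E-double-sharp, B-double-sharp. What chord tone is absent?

C-double-sharp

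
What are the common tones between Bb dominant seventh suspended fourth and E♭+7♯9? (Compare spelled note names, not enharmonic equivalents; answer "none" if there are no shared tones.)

Eb

Bb dominant seventh suspended fourth = Bb, Eb, F, Ab.
E♭+7♯9 = Eb, G, B, Db, F#.
Shared: Eb.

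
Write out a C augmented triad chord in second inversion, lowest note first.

In root position, C augmented triad is C–E–G-sharp.
Second inversion puts the fifth (G-sharp) in the bass.

G-sharp  C  E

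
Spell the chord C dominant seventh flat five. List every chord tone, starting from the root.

C dominant seventh flat five is a dominant seventh flat five built on C.
Root: C
Major 3rd (3rd): E
Diminished 5th (5th): G♭
Minor 7th (7th): B♭

C – E – G♭ – B♭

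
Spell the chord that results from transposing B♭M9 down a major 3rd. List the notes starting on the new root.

Transposed root: Bb → Gb (major 3rd down). So we spell Gb major ninth:
Root: Gb
Major 3rd (3rd): Bb
Perfect 5th (5th): Db
Major 7th (7th): F
Major 9th (9th): Ab

Gb  Bb  Db  F  Ab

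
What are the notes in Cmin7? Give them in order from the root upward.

Root C, quality minor seventh:
C — root
Eb — minor 3rd
G — perfect 5th
Bb — minor 7th

C, Eb, G, Bb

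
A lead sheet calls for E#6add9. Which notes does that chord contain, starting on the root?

E♯ G𝄪 B♯ C𝄪 F𝄪

E#6add9 is a six-nine built on E♯.
E♯ — root
G𝄪 — major 3rd
B♯ — perfect 5th
C𝄪 — major 6th
F𝄪 — major 9th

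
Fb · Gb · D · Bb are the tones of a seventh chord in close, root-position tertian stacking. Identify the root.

Stacking in thirds gives Gb – Bb – D – Fb, so Gb is the root — Gb augmented seventh.

Gb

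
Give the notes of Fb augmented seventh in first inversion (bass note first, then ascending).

Ab C Ebb Fb

In root position, Fb augmented seventh is Fb–Ab–C–Ebb.
First inversion puts the third (Ab) in the bass.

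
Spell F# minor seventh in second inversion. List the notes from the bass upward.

F# minor seventh = F#–A–C#–E; second inversion → fifth (C#) lowest.

C#, E, F#, A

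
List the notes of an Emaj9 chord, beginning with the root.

E  G#  B  D#  F#

Emaj9: major ninth on E.
E — root
G# — major 3rd
B — perfect 5th
D# — major 7th
F# — major 9th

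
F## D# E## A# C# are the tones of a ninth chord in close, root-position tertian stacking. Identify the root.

Arranged so that each adjacent pair is a third by letter name: D# – F## – A# – C# – E##.
The bottom of that stack, D#, is the root (this is D# dominant seventh sharp nine).

D#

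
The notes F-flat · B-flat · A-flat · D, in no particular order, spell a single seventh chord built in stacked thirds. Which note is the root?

B-flat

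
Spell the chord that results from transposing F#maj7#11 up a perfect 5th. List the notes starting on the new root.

Transposed root: F# → C# (perfect 5th up). So we spell C# major seventh sharp eleven:
- root: C#
- major 3rd: E#
- perfect 5th: G#
- major 7th: B#
- augmented 11th: F##

C# – E# – G# – B# – F##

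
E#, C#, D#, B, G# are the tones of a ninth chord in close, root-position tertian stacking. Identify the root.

C#

Stacking in thirds gives C# – E# – G# – B – D#, so C# is the root — C# dominant ninth.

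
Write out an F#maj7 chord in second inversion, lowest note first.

C#, E#, F#, A#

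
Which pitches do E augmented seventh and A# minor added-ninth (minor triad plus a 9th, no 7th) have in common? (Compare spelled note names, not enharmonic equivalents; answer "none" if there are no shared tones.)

B#

E augmented seventh: E G# B# D
A# minor added-ninth: A# C# E# B#
Common to both → B#.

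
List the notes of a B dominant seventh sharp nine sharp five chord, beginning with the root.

B – D# – F## – A – C##

Root B, quality dominant seventh sharp nine sharp five:
root → B
3rd (major 3rd) → D#
5th (augmented 5th) → F##
7th (minor 7th) → A
9th (augmented 9th) → C##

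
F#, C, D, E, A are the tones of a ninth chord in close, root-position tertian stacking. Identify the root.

D

Arranged so that each adjacent pair is a third by letter name: D – F# – A – C – E.
The bottom of that stack, D, is the root (this is D dominant ninth).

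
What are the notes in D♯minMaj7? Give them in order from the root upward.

D♯minMaj7: minor-major seventh on D#.
- root: D#
- minor 3rd: F#
- perfect 5th: A#
- major 7th: C##

D#  F#  A#  C##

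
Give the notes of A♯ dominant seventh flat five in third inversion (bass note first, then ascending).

G# A# C## E

In root position, A♯ dominant seventh flat five is A#–C##–E–G#.
Third inversion puts the seventh (G#) in the bass.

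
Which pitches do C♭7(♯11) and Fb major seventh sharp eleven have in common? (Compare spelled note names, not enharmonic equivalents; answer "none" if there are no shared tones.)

C♭7(♯11): Cb Eb Gb Bbb F
Fb major seventh sharp eleven: Fb Ab Cb Eb Bb
Common to both → Cb, Eb.

Cb – Eb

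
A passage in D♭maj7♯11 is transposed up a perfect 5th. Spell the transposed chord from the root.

Ab, C, Eb, G, D

Db up a perfect 5th → Ab. New chord: Ab major seventh sharp eleven.
root → Ab
3rd (major 3rd) → C
5th (perfect 5th) → Eb
7th (major 7th) → G
11th (augmented 11th) → D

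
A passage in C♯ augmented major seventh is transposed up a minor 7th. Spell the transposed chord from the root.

Transposed root: C# → B (minor 7th up). So we spell B augmented major seventh:
root → B
3rd (major 3rd) → D#
5th (augmented 5th) → F##
7th (major 7th) → A#

B, D#, F##, A#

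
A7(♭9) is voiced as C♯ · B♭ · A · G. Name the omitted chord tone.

The full A7(♭9) chord is A, C♯, E, G, B♭.
Comparing with the voicing, the perfect 5th (5th) — E — is absent.

E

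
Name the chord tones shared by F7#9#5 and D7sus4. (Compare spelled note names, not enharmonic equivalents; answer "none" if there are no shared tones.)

F7#9#5 = F, A, C#, Eb, G#.
D7sus4 = D, G, A, C.
Shared: A.

A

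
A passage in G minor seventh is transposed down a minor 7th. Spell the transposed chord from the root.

A, C, E, G

G down a minor 7th → A. New chord: A minor seventh.
root → A
3rd (minor 3rd) → C
5th (perfect 5th) → E
7th (minor 7th) → G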